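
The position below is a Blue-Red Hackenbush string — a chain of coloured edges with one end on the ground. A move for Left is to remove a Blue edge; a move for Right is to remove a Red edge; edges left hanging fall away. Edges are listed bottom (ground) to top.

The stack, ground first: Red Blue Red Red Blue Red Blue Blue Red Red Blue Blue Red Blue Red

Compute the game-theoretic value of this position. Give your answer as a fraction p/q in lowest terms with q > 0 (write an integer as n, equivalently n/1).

val(R) = { (no moves) | 0 } — -1
val(RB) = { -1 | 0 } — -1/2
val(RBR) = { -1 | -1/2 0 } — -3/4
val(RBRR) = { -1 | -3/4 -1/2 0 } — -7/8
val(RBRRB) = { -1 -7/8 | -3/4 -1/2 0 } — -13/16
val(RBRRBR) = { -1 -7/8 | -13/16 -3/4 -1/2 0 } — -27/32
val(RBRRBRB) = { -1 -7/8 -27/32 | -13/16 -3/4 -1/2 0 } — -53/64
val(RBRRBRBB) = { -1 -7/8 -27/32 -53/64 | -13/16 -3/4 -1/2 0 } — -105/128
val(RBRRBRBBR) = { -1 -7/8 -27/32 -53/64 | -105/128 -13/16 -3/4 -1/2 0 } — -211/256
val(RBRRBRBBRR) = { -1 -7/8 -27/32 -53/64 | -211/256 -105/128 -13/16 -3/4 -1/2 0 } — -423/512
val(RBRRBRBBRRB) = { -1 -7/8 -27/32 -53/64 -423/512 | -211/256 -105/128 -13/16 -3/4 -1/2 0 } — -845/1024
val(RBRRBRBBRRBB) = { -1 -7/8 -27/32 -53/64 -423/512 -845/1024 | -211/256 -105/128 -13/16 -3/4 -1/2 0 } — -1689/2048
val(RBRRBRBBRRBBR) = { -1 -7/8 -27/32 -53/64 -423/512 -845/1024 | -1689/2048 -211/256 -105/128 -13/16 -3/4 -1/2 0 } — -3379/4096
val(RBRRBRBBRRBBRB) = { -1 -7/8 -27/32 -53/64 -423/512 -845/1024 -3379/4096 | -1689/2048 -211/256 -105/128 -13/16 -3/4 -1/2 0 } — -6757/8192
val(RBRRBRBBRRBBRBR) = { -1 -7/8 -27/32 -53/64 -423/512 -845/1024 -3379/4096 | -6757/8192 -1689/2048 -211/256 -105/128 -13/16 -3/4 -1/2 0 } — -13515/16384

-13515/16384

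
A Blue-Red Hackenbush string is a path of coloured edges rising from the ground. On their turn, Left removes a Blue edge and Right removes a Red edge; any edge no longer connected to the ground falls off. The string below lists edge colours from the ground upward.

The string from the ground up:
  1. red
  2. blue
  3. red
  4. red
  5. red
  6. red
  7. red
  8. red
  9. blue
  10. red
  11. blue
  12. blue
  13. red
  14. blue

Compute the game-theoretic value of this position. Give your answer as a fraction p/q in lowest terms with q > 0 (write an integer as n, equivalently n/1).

-8101/8192

Build G(s[:k]) for k = 1..14, string s = red blue red red red red red red blue red blue blue red blue.
edge 1 of 14 (red): { (no moves) | 0 } → -1
edge 2 of 14 (blue): { -1 | 0 } → -1/2
edge 3 of 14 (red): { -1 | -1/2; 0 } → -3/4
edge 4 of 14 (red): { -1 | -3/4; -1/2; 0 } → -7/8
edge 5 of 14 (red): { -1 | -7/8; -3/4; -1/2; 0 } → -15/16
edge 6 of 14 (red): { -1 | -15/16; -7/8; -3/4; -1/2; 0 } → -31/32
edge 7 of 14 (red): { -1 | -31/32; -15/16; -7/8; -3/4; -1/2; 0 } → -63/64
edge 8 of 14 (red): { -1 | -63/64; -31/32; -15/16; -7/8; -3/4; -1/2; 0 } → -127/128
edge 9 of 14 (blue): { -1; -127/128 | -63/64; -31/32; -15/16; -7/8; -3/4; -1/2; 0 } → -253/256
edge 10 of 14 (red): { -1; -127/128 | -253/256; -63/64; -31/32; -15/16; -7/8; -3/4; -1/2; 0 } → -507/512
edge 11 of 14 (blue): { -1; -127/128; -507/512 | -253/256; -63/64; -31/32; -15/16; -7/8; -3/4; -1/2; 0 } → -1013/1024
edge 12 of 14 (blue): { -1; -127/128; -507/512; -1013/1024 | -253/256; -63/64; -31/32; -15/16; -7/8; -3/4; -1/2; 0 } → -2025/2048
edge 13 of 14 (red): { -1; -127/128; -507/512; -1013/1024 | -2025/2048; -253/256; -63/64; -31/32; -15/16; -7/8; -3/4; -1/2; 0 } → -4051/4096
edge 14 of 14 (blue): { -1; -127/128; -507/512; -1013/1024; -4051/4096 | -2025/2048; -253/256; -63/64; -31/32; -15/16; -7/8; -3/4; -1/2; 0 } → -8101/8192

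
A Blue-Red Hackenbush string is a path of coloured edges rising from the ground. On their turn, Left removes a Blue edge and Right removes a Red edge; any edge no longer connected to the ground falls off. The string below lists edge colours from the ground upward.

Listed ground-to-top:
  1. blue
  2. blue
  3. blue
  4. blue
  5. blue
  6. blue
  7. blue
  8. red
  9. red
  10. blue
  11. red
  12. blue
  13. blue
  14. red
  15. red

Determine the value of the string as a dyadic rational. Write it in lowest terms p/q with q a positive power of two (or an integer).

1625/256

Recurse on prefixes of the 15-edge string blue blue blue blue blue blue blue red red blue red blue blue red red:
1 of 15 · b · max L 0 · min R +∞ = 1
2 of 15 · bb · max L 1 · min R +∞ = 2
3 of 15 · bbb · max L 2 · min R +∞ = 3
4 of 15 · bbbb · max L 3 · min R +∞ = 4
5 of 15 · bbbbb · max L 4 · min R +∞ = 5
6 of 15 · bbbbbb · max L 5 · min R +∞ = 6
7 of 15 · bbbbbbb · max L 6 · min R +∞ = 7
8 of 15 · bbbbbbbr · max L 6 · min R 7 = 13/2
9 of 15 · bbbbbbbrr · max L 6 · min R 13/2 = 25/4
10 of 15 · bbbbbbbrrb · max L 25/4 · min R 13/2 = 51/8
11 of 15 · bbbbbbbrrbr · max L 25/4 · min R 51/8 = 101/16
12 of 15 · bbbbbbbrrbrb · max L 101/16 · min R 51/8 = 203/32
13 of 15 · bbbbbbbrrbrbb · max L 203/32 · min R 51/8 = 407/64
14 of 15 · bbbbbbbrrbrbbr · max L 203/32 · min R 407/64 = 813/128
15 of 15 · bbbbbbbrrbrbbrr · max L 203/32 · min R 813/128 = 1625/256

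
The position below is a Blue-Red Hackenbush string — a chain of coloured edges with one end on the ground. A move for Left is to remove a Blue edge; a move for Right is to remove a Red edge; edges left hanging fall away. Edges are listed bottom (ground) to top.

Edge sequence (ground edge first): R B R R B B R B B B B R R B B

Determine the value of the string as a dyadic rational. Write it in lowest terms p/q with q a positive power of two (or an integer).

-12825/16384

Recurse on prefixes of the 15-edge string R B R R B B R B B B B R R B B:
1 of 15 · R · max L −∞ · min R 0 so -1
2 of 15 · RB · max L -1 · min R 0 so -1/2
3 of 15 · RBR · max L -1 · min R -1/2 so -3/4
4 of 15 · RBRR · max L -1 · min R -3/4 so -7/8
5 of 15 · RBRRB · max L -7/8 · min R -3/4 so -13/16
6 of 15 · RBRRBB · max L -13/16 · min R -3/4 so -25/32
7 of 15 · RBRRBBR · max L -13/16 · min R -25/32 so -51/64
8 of 15 · RBRRBBRB · max L -51/64 · min R -25/32 so -101/128
9 of 15 · RBRRBBRBB · max L -101/128 · min R -25/32 so -201/256
10 of 15 · RBRRBBRBBB · max L -201/256 · min R -25/32 so -401/512
11 of 15 · RBRRBBRBBBB · max L -401/512 · min R -25/32 so -801/1024
12 of 15 · RBRRBBRBBBBR · max L -401/512 · min R -801/1024 so -1603/2048
13 of 15 · RBRRBBRBBBBRR · max L -401/512 · min R -1603/2048 so -3207/4096
14 of 15 · RBRRBBRBBBBRRB · max L -3207/4096 · min R -1603/2048 so -6413/8192
15 of 15 · RBRRBBRBBBBRRBB · max L -6413/8192 · min R -1603/2048 so -12825/16384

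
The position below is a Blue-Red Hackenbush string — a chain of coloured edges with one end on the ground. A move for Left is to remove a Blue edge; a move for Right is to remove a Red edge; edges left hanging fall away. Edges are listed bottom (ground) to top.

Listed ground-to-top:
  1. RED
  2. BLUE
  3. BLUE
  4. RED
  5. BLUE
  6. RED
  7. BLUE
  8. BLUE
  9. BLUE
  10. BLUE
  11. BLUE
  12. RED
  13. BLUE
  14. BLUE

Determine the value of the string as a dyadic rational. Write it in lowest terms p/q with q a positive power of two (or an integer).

-2569/8192

Build g(s[:k]) for k = 1..14, string s = RED BLUE BLUE RED BLUE RED BLUE BLUE BLUE BLUE BLUE RED BLUE BLUE.
g(R) = {  | 0 } so -1
g(RB) = { -1 | 0 } so -1/2
g(RBB) = { -1 -1/2 | 0 } so -1/4
g(RBBR) = { -1 -1/2 | -1/4 0 } so -3/8
g(RBBRB) = { -1 -1/2 -3/8 | -1/4 0 } so -5/16
g(RBBRBR) = { -1 -1/2 -3/8 | -5/16 -1/4 0 } so -11/32
g(RBBRBRB) = { -1 -1/2 -3/8 -11/32 | -5/16 -1/4 0 } so -21/64
g(RBBRBRBB) = { -1 -1/2 -3/8 -11/32 -21/64 | -5/16 -1/4 0 } so -41/128
g(RBBRBRBBB) = { -1 -1/2 -3/8 -11/32 -21/64 -41/128 | -5/16 -1/4 0 } so -81/256
g(RBBRBRBBBB) = { -1 -1/2 -3/8 -11/32 -21/64 -41/128 -81/256 | -5/16 -1/4 0 } so -161/512
g(RBBRBRBBBBB) = { -1 -1/2 -3/8 -11/32 -21/64 -41/128 -81/256 -161/512 | -5/16 -1/4 0 } so -321/1024
g(RBBRBRBBBBBR) = { -1 -1/2 -3/8 -11/32 -21/64 -41/128 -81/256 -161/512 | -321/1024 -5/16 -1/4 0 } so -643/2048
g(RBBRBRBBBBBRB) = { -1 -1/2 -3/8 -11/32 -21/64 -41/128 -81/256 -161/512 -643/2048 | -321/1024 -5/16 -1/4 0 } so -1285/4096
g(RBBRBRBBBBBRBB) = { -1 -1/2 -3/8 -11/32 -21/64 -41/128 -81/256 -161/512 -643/2048 -1285/4096 | -321/1024 -5/16 -1/4 0 } so -2569/8192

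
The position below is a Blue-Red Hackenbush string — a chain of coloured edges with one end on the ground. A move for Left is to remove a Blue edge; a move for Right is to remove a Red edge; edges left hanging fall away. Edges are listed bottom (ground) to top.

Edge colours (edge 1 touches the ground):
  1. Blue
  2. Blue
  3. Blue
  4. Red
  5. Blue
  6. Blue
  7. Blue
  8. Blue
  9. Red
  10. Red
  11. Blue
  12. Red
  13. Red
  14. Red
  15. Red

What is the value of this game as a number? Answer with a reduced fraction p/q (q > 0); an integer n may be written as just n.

Prefix values for Blue Blue Blue Red Blue Blue Blue Blue Red Red Blue Red Red Red Red via {L|R} + simplicity:
v(B) = { 0 | none } ⇒ 1
v(BB) = { 0,1 | none } ⇒ 2
v(BBB) = { 0,1,2 | none } ⇒ 3
v(BBBR) = { 0,1,2 | 3 } ⇒ 5/2
v(BBBRB) = { 0,1,2,5/2 | 3 } ⇒ 11/4
v(BBBRBB) = { 0,1,2,5/2,11/4 | 3 } ⇒ 23/8
v(BBBRBBB) = { 0,1,2,5/2,11/4,23/8 | 3 } ⇒ 47/16
v(BBBRBBBB) = { 0,1,2,5/2,11/4,23/8,47/16 | 3 } ⇒ 95/32
v(BBBRBBBBR) = { 0,1,2,5/2,11/4,23/8,47/16 | 95/32,3 } ⇒ 189/64
v(BBBRBBBBRR) = { 0,1,2,5/2,11/4,23/8,47/16 | 189/64,95/32,3 } ⇒ 377/128
v(BBBRBBBBRRB) = { 0,1,2,5/2,11/4,23/8,47/16,377/128 | 189/64,95/32,3 } ⇒ 755/256
v(BBBRBBBBRRBR) = { 0,1,2,5/2,11/4,23/8,47/16,377/128 | 755/256,189/64,95/32,3 } ⇒ 1509/512
v(BBBRBBBBRRBRR) = { 0,1,2,5/2,11/4,23/8,47/16,377/128 | 1509/512,755/256,189/64,95/32,3 } ⇒ 3017/1024
v(BBBRBBBBRRBRRR) = { 0,1,2,5/2,11/4,23/8,47/16,377/128 | 3017/1024,1509/512,755/256,189/64,95/32,3 } ⇒ 6033/2048
v(BBBRBBBBRRBRRRR) = { 0,1,2,5/2,11/4,23/8,47/16,377/128 | 6033/2048,3017/1024,1509/512,755/256,189/64,95/32,3 } ⇒ 12065/4096

12065/4096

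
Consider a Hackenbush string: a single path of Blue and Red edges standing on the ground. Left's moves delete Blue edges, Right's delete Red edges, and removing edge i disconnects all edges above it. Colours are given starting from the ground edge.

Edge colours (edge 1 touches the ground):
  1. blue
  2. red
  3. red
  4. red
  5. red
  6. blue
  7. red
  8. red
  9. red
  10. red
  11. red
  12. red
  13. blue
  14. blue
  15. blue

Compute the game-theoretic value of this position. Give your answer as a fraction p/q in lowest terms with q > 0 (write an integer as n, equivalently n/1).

Build value(s[:k]) for k = 1..15, string s = blue red red red red blue red red red red red red blue blue blue.
value(b) = { 0 | — } so 1
value(br) = { 0 | 1 } so 1/2
value(brr) = { 0 | 1/2 1 } so 1/4
value(brrr) = { 0 | 1/4 1/2 1 } so 1/8
value(brrrr) = { 0 | 1/8 1/4 1/2 1 } so 1/16
value(brrrrb) = { 0 1/16 | 1/8 1/4 1/2 1 } so 3/32
value(brrrrbr) = { 0 1/16 | 3/32 1/8 1/4 1/2 1 } so 5/64
value(brrrrbrr) = { 0 1/16 | 5/64 3/32 1/8 1/4 1/2 1 } so 9/128
value(brrrrbrrr) = { 0 1/16 | 9/128 5/64 3/32 1/8 1/4 1/2 1 } so 17/256
value(brrrrbrrrr) = { 0 1/16 | 17/256 9/128 5/64 3/32 1/8 1/4 1/2 1 } so 33/512
value(brrrrbrrrrr) = { 0 1/16 | 33/512 17/256 9/128 5/64 3/32 1/8 1/4 1/2 1 } so 65/1024
value(brrrrbrrrrrr) = { 0 1/16 | 65/1024 33/512 17/256 9/128 5/64 3/32 1/8 1/4 1/2 1 } so 129/2048
value(brrrrbrrrrrrb) = { 0 1/16 129/2048 | 65/1024 33/512 17/256 9/128 5/64 3/32 1/8 1/4 1/2 1 } so 259/4096
value(brrrrbrrrrrrbb) = { 0 1/16 129/2048 259/4096 | 65/1024 33/512 17/256 9/128 5/64 3/32 1/8 1/4 1/2 1 } so 519/8192
value(brrrrbrrrrrrbbb) = { 0 1/16 129/2048 259/4096 519/8192 | 65/1024 33/512 17/256 9/128 5/64 3/32 1/8 1/4 1/2 1 } so 1039/16384

1039/16384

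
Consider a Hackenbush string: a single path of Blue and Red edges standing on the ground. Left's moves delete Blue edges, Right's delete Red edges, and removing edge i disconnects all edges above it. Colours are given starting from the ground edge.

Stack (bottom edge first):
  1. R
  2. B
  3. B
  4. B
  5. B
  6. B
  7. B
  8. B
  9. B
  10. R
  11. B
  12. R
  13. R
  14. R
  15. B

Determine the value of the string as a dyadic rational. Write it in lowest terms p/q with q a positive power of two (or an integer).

edge 1 of 15 (R): { · | 0 } — -1
edge 2 of 15 (B): { -1 | 0 } — -1/2
edge 3 of 15 (B): { -1; -1/2 | 0 } — -1/4
edge 4 of 15 (B): { -1; -1/2; -1/4 | 0 } — -1/8
edge 5 of 15 (B): { -1; -1/2; -1/4; -1/8 | 0 } — -1/16
edge 6 of 15 (B): { -1; -1/2; -1/4; -1/8; -1/16 | 0 } — -1/32
edge 7 of 15 (B): { -1; -1/2; -1/4; -1/8; -1/16; -1/32 | 0 } — -1/64
edge 8 of 15 (B): { -1; -1/2; -1/4; -1/8; -1/16; -1/32; -1/64 | 0 } — -1/128
edge 9 of 15 (B): { -1; -1/2; -1/4; -1/8; -1/16; -1/32; -1/64; -1/128 | 0 } — -1/256
edge 10 of 15 (R): { -1; -1/2; -1/4; -1/8; -1/16; -1/32; -1/64; -1/128 | -1/256; 0 } — -3/512
edge 11 of 15 (B): { -1; -1/2; -1/4; -1/8; -1/16; -1/32; -1/64; -1/128; -3/512 | -1/256; 0 } — -5/1024
edge 12 of 15 (R): { -1; -1/2; -1/4; -1/8; -1/16; -1/32; -1/64; -1/128; -3/512 | -5/1024; -1/256; 0 } — -11/2048
edge 13 of 15 (R): { -1; -1/2; -1/4; -1/8; -1/16; -1/32; -1/64; -1/128; -3/512 | -11/2048; -5/1024; -1/256; 0 } — -23/4096
edge 14 of 15 (R): { -1; -1/2; -1/4; -1/8; -1/16; -1/32; -1/64; -1/128; -3/512 | -23/4096; -11/2048; -5/1024; -1/256; 0 } — -47/8192
edge 15 of 15 (B): { -1; -1/2; -1/4; -1/8; -1/16; -1/32; -1/64; -1/128; -3/512; -47/8192 | -23/4096; -11/2048; -5/1024; -1/256; 0 } — -93/16384

-93/16384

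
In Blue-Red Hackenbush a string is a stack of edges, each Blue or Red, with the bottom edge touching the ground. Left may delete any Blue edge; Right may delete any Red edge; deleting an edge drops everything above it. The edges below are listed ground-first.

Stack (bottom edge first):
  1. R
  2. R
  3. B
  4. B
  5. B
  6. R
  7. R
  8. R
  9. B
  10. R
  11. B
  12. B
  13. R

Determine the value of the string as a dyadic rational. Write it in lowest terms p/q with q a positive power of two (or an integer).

Recurse on prefixes of the 13-edge string R R B B B R R R B R B B R:
edge 1 of 13 (R): {  | 0 } so -1
edge 2 of 13 (R): {  | -1 0 } so -2
edge 3 of 13 (B): { -2 | -1 0 } so -3/2
edge 4 of 13 (B): { -2 -3/2 | -1 0 } so -5/4
edge 5 of 13 (B): { -2 -3/2 -5/4 | -1 0 } so -9/8
edge 6 of 13 (R): { -2 -3/2 -5/4 | -9/8 -1 0 } so -19/16
edge 7 of 13 (R): { -2 -3/2 -5/4 | -19/16 -9/8 -1 0 } so -39/32
edge 8 of 13 (R): { -2 -3/2 -5/4 | -39/32 -19/16 -9/8 -1 0 } so -79/64
edge 9 of 13 (B): { -2 -3/2 -5/4 -79/64 | -39/32 -19/16 -9/8 -1 0 } so -157/128
edge 10 of 13 (R): { -2 -3/2 -5/4 -79/64 | -157/128 -39/32 -19/16 -9/8 -1 0 } so -315/256
edge 11 of 13 (B): { -2 -3/2 -5/4 -79/64 -315/256 | -157/128 -39/32 -19/16 -9/8 -1 0 } so -629/512
edge 12 of 13 (B): { -2 -3/2 -5/4 -79/64 -315/256 -629/512 | -157/128 -39/32 -19/16 -9/8 -1 0 } so -1257/1024
edge 13 of 13 (R): { -2 -3/2 -5/4 -79/64 -315/256 -629/512 | -1257/1024 -157/128 -39/32 -19/16 -9/8 -1 0 } so -2515/2048

-2515/2048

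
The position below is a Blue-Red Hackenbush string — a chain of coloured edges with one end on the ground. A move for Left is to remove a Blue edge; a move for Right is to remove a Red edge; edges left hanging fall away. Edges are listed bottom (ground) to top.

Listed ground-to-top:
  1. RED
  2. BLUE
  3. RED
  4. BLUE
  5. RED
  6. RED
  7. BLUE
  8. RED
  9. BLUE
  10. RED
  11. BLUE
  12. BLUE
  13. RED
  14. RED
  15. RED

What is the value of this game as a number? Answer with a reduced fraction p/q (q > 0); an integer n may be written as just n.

Prefix values for RED BLUE RED BLUE RED RED BLUE RED BLUE RED BLUE BLUE RED RED RED via {L|R} + simplicity:
R: Left {  }, Right { 0 } = simplest -1
RB: Left { -1 }, Right { 0 } = simplest -1/2
RBR: Left { -1 }, Right { -1/2, 0 } = simplest -3/4
RBRB: Left { -1, -3/4 }, Right { -1/2, 0 } = simplest -5/8
RBRBR: Left { -1, -3/4 }, Right { -5/8, -1/2, 0 } = simplest -11/16
RBRBRR: Left { -1, -3/4 }, Right { -11/16, -5/8, -1/2, 0 } = simplest -23/32
RBRBRRB: Left { -1, -3/4, -23/32 }, Right { -11/16, -5/8, -1/2, 0 } = simplest -45/64
RBRBRRBR: Left { -1, -3/4, -23/32 }, Right { -45/64, -11/16, -5/8, -1/2, 0 } = simplest -91/128
RBRBRRBRB: Left { -1, -3/4, -23/32, -91/128 }, Right { -45/64, -11/16, -5/8, -1/2, 0 } = simplest -181/256
RBRBRRBRBR: Left { -1, -3/4, -23/32, -91/128 }, Right { -181/256, -45/64, -11/16, -5/8, -1/2, 0 } = simplest -363/512
RBRBRRBRBRB: Left { -1, -3/4, -23/32, -91/128, -363/512 }, Right { -181/256, -45/64, -11/16, -5/8, -1/2, 0 } = simplest -725/1024
RBRBRRBRBRBB: Left { -1, -3/4, -23/32, -91/128, -363/512, -725/1024 }, Right { -181/256, -45/64, -11/16, -5/8, -1/2, 0 } = simplest -1449/2048
RBRBRRBRBRBBR: Left { -1, -3/4, -23/32, -91/128, -363/512, -725/1024 }, Right { -1449/2048, -181/256, -45/64, -11/16, -5/8, -1/2, 0 } = simplest -2899/4096
RBRBRRBRBRBBRR: Left { -1, -3/4, -23/32, -91/128, -363/512, -725/1024 }, Right { -2899/4096, -1449/2048, -181/256, -45/64, -11/16, -5/8, -1/2, 0 } = simplest -5799/8192
RBRBRRBRBRBBRRR: Left { -1, -3/4, -23/32, -91/128, -363/512, -725/1024 }, Right { -5799/8192, -2899/4096, -1449/2048, -181/256, -45/64, -11/16, -5/8, -1/2, 0 } = simplest -11599/16384

-11599/16384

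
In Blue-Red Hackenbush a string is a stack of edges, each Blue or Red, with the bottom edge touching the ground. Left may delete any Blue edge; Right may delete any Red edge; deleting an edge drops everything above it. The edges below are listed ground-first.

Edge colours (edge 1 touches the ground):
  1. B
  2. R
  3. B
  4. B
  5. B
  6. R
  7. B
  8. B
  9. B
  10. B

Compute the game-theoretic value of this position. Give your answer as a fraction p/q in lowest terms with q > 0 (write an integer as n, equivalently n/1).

Build g(s[:k]) for k = 1..10, string s = B R B B B R B B B B.
edge 1 of 10 (B): { 0 | — } = 1
edge 2 of 10 (R): { 0 | 1 } = 1/2
edge 3 of 10 (B): { 0,1/2 | 1 } = 3/4
edge 4 of 10 (B): { 0,1/2,3/4 | 1 } = 7/8
edge 5 of 10 (B): { 0,1/2,3/4,7/8 | 1 } = 15/16
edge 6 of 10 (R): { 0,1/2,3/4,7/8 | 15/16,1 } = 29/32
edge 7 of 10 (B): { 0,1/2,3/4,7/8,29/32 | 15/16,1 } = 59/64
edge 8 of 10 (B): { 0,1/2,3/4,7/8,29/32,59/64 | 15/16,1 } = 119/128
edge 9 of 10 (B): { 0,1/2,3/4,7/8,29/32,59/64,119/128 | 15/16,1 } = 239/256
edge 10 of 10 (B): { 0,1/2,3/4,7/8,29/32,59/64,119/128,239/256 | 15/16,1 } = 479/512

479/512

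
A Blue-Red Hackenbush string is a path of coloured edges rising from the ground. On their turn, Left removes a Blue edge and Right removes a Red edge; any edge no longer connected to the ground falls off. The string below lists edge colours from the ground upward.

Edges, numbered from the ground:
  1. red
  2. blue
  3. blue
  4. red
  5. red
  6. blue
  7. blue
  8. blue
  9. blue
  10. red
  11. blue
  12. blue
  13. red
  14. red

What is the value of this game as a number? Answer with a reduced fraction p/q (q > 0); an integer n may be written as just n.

-3111/8192

Prefix values for red blue blue red red blue blue blue blue red blue blue red red via {L|R} + simplicity:
val_1 [r]  L=[·]  R=[0]  ⇒ -1
val_2 [rb]  L=[-1]  R=[0]  ⇒ -1/2
val_3 [rbb]  L=[-1, -1/2]  R=[0]  ⇒ -1/4
val_4 [rbbr]  L=[-1, -1/2]  R=[-1/4, 0]  ⇒ -3/8
val_5 [rbbrr]  L=[-1, -1/2]  R=[-3/8, -1/4, 0]  ⇒ -7/16
val_6 [rbbrrb]  L=[-1, -1/2, -7/16]  R=[-3/8, -1/4, 0]  ⇒ -13/32
val_7 [rbbrrbb]  L=[-1, -1/2, -7/16, -13/32]  R=[-3/8, -1/4, 0]  ⇒ -25/64
val_8 [rbbrrbbb]  L=[-1, -1/2, -7/16, -13/32, -25/64]  R=[-3/8, -1/4, 0]  ⇒ -49/128
val_9 [rbbrrbbbb]  L=[-1, -1/2, -7/16, -13/32, -25/64, -49/128]  R=[-3/8, -1/4, 0]  ⇒ -97/256
val_10 [rbbrrbbbbr]  L=[-1, -1/2, -7/16, -13/32, -25/64, -49/128]  R=[-97/256, -3/8, -1/4, 0]  ⇒ -195/512
val_11 [rbbrrbbbbrb]  L=[-1, -1/2, -7/16, -13/32, -25/64, -49/128, -195/512]  R=[-97/256, -3/8, -1/4, 0]  ⇒ -389/1024
val_12 [rbbrrbbbbrbb]  L=[-1, -1/2, -7/16, -13/32, -25/64, -49/128, -195/512, -389/1024]  R=[-97/256, -3/8, -1/4, 0]  ⇒ -777/2048
val_13 [rbbrrbbbbrbbr]  L=[-1, -1/2, -7/16, -13/32, -25/64, -49/128, -195/512, -389/1024]  R=[-777/2048, -97/256, -3/8, -1/4, 0]  ⇒ -1555/4096
val_14 [rbbrrbbbbrbbrr]  L=[-1, -1/2, -7/16, -13/32, -25/64, -49/128, -195/512, -389/1024]  R=[-1555/4096, -777/2048, -97/256, -3/8, -1/4, 0]  ⇒ -3111/8192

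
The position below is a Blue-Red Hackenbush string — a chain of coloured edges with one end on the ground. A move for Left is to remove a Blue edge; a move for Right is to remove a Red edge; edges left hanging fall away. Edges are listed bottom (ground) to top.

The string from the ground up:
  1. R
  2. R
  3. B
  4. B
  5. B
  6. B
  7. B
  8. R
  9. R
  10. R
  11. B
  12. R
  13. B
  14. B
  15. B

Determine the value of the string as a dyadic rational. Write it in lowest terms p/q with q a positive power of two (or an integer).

-8657/8192

Prefix values for R R B B B B B R R R B R B B B via {L|R} + simplicity:
value_1 [R]  L=[∅]  R=[0]  — -1
value_2 [RR]  L=[∅]  R=[-1 0]  — -2
value_3 [RRB]  L=[-2]  R=[-1 0]  — -3/2
value_4 [RRBB]  L=[-2 -3/2]  R=[-1 0]  — -5/4
value_5 [RRBBB]  L=[-2 -3/2 -5/4]  R=[-1 0]  — -9/8
value_6 [RRBBBB]  L=[-2 -3/2 -5/4 -9/8]  R=[-1 0]  — -17/16
value_7 [RRBBBBB]  L=[-2 -3/2 -5/4 -9/8 -17/16]  R=[-1 0]  — -33/32
value_8 [RRBBBBBR]  L=[-2 -3/2 -5/4 -9/8 -17/16]  R=[-33/32 -1 0]  — -67/64
value_9 [RRBBBBBRR]  L=[-2 -3/2 -5/4 -9/8 -17/16]  R=[-67/64 -33/32 -1 0]  — -135/128
value_10 [RRBBBBBRRR]  L=[-2 -3/2 -5/4 -9/8 -17/16]  R=[-135/128 -67/64 -33/32 -1 0]  — -271/256
value_11 [RRBBBBBRRRB]  L=[-2 -3/2 -5/4 -9/8 -17/16 -271/256]  R=[-135/128 -67/64 -33/32 -1 0]  — -541/512
value_12 [RRBBBBBRRRBR]  L=[-2 -3/2 -5/4 -9/8 -17/16 -271/256]  R=[-541/512 -135/128 -67/64 -33/32 -1 0]  — -1083/1024
value_13 [RRBBBBBRRRBRB]  L=[-2 -3/2 -5/4 -9/8 -17/16 -271/256 -1083/1024]  R=[-541/512 -135/128 -67/64 -33/32 -1 0]  — -2165/2048
value_14 [RRBBBBBRRRBRBB]  L=[-2 -3/2 -5/4 -9/8 -17/16 -271/256 -1083/1024 -2165/2048]  R=[-541/512 -135/128 -67/64 -33/32 -1 0]  — -4329/4096
value_15 [RRBBBBBRRRBRBBB]  L=[-2 -3/2 -5/4 -9/8 -17/16 -271/256 -1083/1024 -2165/2048 -4329/4096]  R=[-541/512 -135/128 -67/64 -33/32 -1 0]  — -8657/8192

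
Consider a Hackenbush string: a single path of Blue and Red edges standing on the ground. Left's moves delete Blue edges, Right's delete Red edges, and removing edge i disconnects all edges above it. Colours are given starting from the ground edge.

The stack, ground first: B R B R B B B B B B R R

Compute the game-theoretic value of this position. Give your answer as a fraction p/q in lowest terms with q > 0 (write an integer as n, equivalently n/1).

1529/2048

Build val(s[:k]) for k = 1..12, string s = B R B R B B B B B B R R.
B: Left { 0 }, Right { (no moves) } ⇒ simplest 1
BR: Left { 0 }, Right { 1 } ⇒ simplest 1/2
BRB: Left { 0,1/2 }, Right { 1 } ⇒ simplest 3/4
BRBR: Left { 0,1/2 }, Right { 3/4,1 } ⇒ simplest 5/8
BRBRB: Left { 0,1/2,5/8 }, Right { 3/4,1 } ⇒ simplest 11/16
BRBRBB: Left { 0,1/2,5/8,11/16 }, Right { 3/4,1 } ⇒ simplest 23/32
BRBRBBB: Left { 0,1/2,5/8,11/16,23/32 }, Right { 3/4,1 } ⇒ simplest 47/64
BRBRBBBB: Left { 0,1/2,5/8,11/16,23/32,47/64 }, Right { 3/4,1 } ⇒ simplest 95/128
BRBRBBBBB: Left { 0,1/2,5/8,11/16,23/32,47/64,95/128 }, Right { 3/4,1 } ⇒ simplest 191/256
BRBRBBBBBB: Left { 0,1/2,5/8,11/16,23/32,47/64,95/128,191/256 }, Right { 3/4,1 } ⇒ simplest 383/512
BRBRBBBBBBR: Left { 0,1/2,5/8,11/16,23/32,47/64,95/128,191/256 }, Right { 383/512,3/4,1 } ⇒ simplest 765/1024
BRBRBBBBBBRR: Left { 0,1/2,5/8,11/16,23/32,47/64,95/128,191/256 }, Right { 765/1024,383/512,3/4,1 } ⇒ simplest 1529/2048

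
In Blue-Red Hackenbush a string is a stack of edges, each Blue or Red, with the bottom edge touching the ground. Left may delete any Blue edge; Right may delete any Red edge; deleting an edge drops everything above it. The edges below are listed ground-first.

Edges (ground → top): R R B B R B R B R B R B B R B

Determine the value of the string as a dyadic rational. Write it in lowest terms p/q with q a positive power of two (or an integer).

-10917/8192

Recurse on prefixes of the 15-edge string R R B B R B R B R B R B B R B:
edge 1 of 15 (R): {  | 0 } ⇒ -1
edge 2 of 15 (R): {  | -1 0 } ⇒ -2
edge 3 of 15 (B): { -2 | -1 0 } ⇒ -3/2
edge 4 of 15 (B): { -2 -3/2 | -1 0 } ⇒ -5/4
edge 5 of 15 (R): { -2 -3/2 | -5/4 -1 0 } ⇒ -11/8
edge 6 of 15 (B): { -2 -3/2 -11/8 | -5/4 -1 0 } ⇒ -21/16
edge 7 of 15 (R): { -2 -3/2 -11/8 | -21/16 -5/4 -1 0 } ⇒ -43/32
edge 8 of 15 (B): { -2 -3/2 -11/8 -43/32 | -21/16 -5/4 -1 0 } ⇒ -85/64
edge 9 of 15 (R): { -2 -3/2 -11/8 -43/32 | -85/64 -21/16 -5/4 -1 0 } ⇒ -171/128
edge 10 of 15 (B): { -2 -3/2 -11/8 -43/32 -171/128 | -85/64 -21/16 -5/4 -1 0 } ⇒ -341/256
edge 11 of 15 (R): { -2 -3/2 -11/8 -43/32 -171/128 | -341/256 -85/64 -21/16 -5/4 -1 0 } ⇒ -683/512
edge 12 of 15 (B): { -2 -3/2 -11/8 -43/32 -171/128 -683/512 | -341/256 -85/64 -21/16 -5/4 -1 0 } ⇒ -1365/1024
edge 13 of 15 (B): { -2 -3/2 -11/8 -43/32 -171/128 -683/512 -1365/1024 | -341/256 -85/64 -21/16 -5/4 -1 0 } ⇒ -2729/2048
edge 14 of 15 (R): { -2 -3/2 -11/8 -43/32 -171/128 -683/512 -1365/1024 | -2729/2048 -341/256 -85/64 -21/16 -5/4 -1 0 } ⇒ -5459/4096
edge 15 of 15 (B): { -2 -3/2 -11/8 -43/32 -171/128 -683/512 -1365/1024 -5459/4096 | -2729/2048 -341/256 -85/64 -21/16 -5/4 -1 0 } ⇒ -10917/8192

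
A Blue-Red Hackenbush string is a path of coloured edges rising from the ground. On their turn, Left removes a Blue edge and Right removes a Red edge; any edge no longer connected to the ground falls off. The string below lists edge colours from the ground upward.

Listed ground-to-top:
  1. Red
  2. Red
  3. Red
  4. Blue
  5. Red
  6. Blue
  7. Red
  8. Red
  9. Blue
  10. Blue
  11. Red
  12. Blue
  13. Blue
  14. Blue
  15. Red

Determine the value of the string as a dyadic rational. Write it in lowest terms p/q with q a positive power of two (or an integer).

-11043/4096

Prefix values for Red Red Red Blue Red Blue Red Red Blue Blue Red Blue Blue Blue Red via {L|R} + simplicity:
R: Left { · }, Right { 0 } gives simplest -1
RR: Left { · }, Right { -1 0 } gives simplest -2
RRR: Left { · }, Right { -2 -1 0 } gives simplest -3
RRRB: Left { -3 }, Right { -2 -1 0 } gives simplest -5/2
RRRBR: Left { -3 }, Right { -5/2 -2 -1 0 } gives simplest -11/4
RRRBRB: Left { -3 -11/4 }, Right { -5/2 -2 -1 0 } gives simplest -21/8
RRRBRBR: Left { -3 -11/4 }, Right { -21/8 -5/2 -2 -1 0 } gives simplest -43/16
RRRBRBRR: Left { -3 -11/4 }, Right { -43/16 -21/8 -5/2 -2 -1 0 } gives simplest -87/32
RRRBRBRRB: Left { -3 -11/4 -87/32 }, Right { -43/16 -21/8 -5/2 -2 -1 0 } gives simplest -173/64
RRRBRBRRBB: Left { -3 -11/4 -87/32 -173/64 }, Right { -43/16 -21/8 -5/2 -2 -1 0 } gives simplest -345/128
RRRBRBRRBBR: Left { -3 -11/4 -87/32 -173/64 }, Right { -345/128 -43/16 -21/8 -5/2 -2 -1 0 } gives simplest -691/256
RRRBRBRRBBRB: Left { -3 -11/4 -87/32 -173/64 -691/256 }, Right { -345/128 -43/16 -21/8 -5/2 -2 -1 0 } gives simplest -1381/512
RRRBRBRRBBRBB: Left { -3 -11/4 -87/32 -173/64 -691/256 -1381/512 }, Right { -345/128 -43/16 -21/8 -5/2 -2 -1 0 } gives simplest -2761/1024
RRRBRBRRBBRBBB: Left { -3 -11/4 -87/32 -173/64 -691/256 -1381/512 -2761/1024 }, Right { -345/128 -43/16 -21/8 -5/2 -2 -1 0 } gives simplest -5521/2048
RRRBRBRRBBRBBBR: Left { -3 -11/4 -87/32 -173/64 -691/256 -1381/512 -2761/1024 }, Right { -5521/2048 -345/128 -43/16 -21/8 -5/2 -2 -1 0 } gives simplest -11043/4096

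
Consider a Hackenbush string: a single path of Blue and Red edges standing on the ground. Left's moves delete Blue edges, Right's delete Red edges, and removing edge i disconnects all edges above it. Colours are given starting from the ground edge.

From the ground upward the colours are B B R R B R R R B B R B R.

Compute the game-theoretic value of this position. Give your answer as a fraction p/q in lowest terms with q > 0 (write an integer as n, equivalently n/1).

Prefix values for B B R R B R R R B B R B R via {L|R} + simplicity:
value_1 [B]  L=[0]  R=[—]  → 1
value_2 [BB]  L=[0,1]  R=[—]  → 2
value_3 [BBR]  L=[0,1]  R=[2]  → 3/2
value_4 [BBRR]  L=[0,1]  R=[3/2,2]  → 5/4
value_5 [BBRRB]  L=[0,1,5/4]  R=[3/2,2]  → 11/8
value_6 [BBRRBR]  L=[0,1,5/4]  R=[11/8,3/2,2]  → 21/16
value_7 [BBRRBRR]  L=[0,1,5/4]  R=[21/16,11/8,3/2,2]  → 41/32
value_8 [BBRRBRRR]  L=[0,1,5/4]  R=[41/32,21/16,11/8,3/2,2]  → 81/64
value_9 [BBRRBRRRB]  L=[0,1,5/4,81/64]  R=[41/32,21/16,11/8,3/2,2]  → 163/128
value_10 [BBRRBRRRBB]  L=[0,1,5/4,81/64,163/128]  R=[41/32,21/16,11/8,3/2,2]  → 327/256
value_11 [BBRRBRRRBBR]  L=[0,1,5/4,81/64,163/128]  R=[327/256,41/32,21/16,11/8,3/2,2]  → 653/512
value_12 [BBRRBRRRBBRB]  L=[0,1,5/4,81/64,163/128,653/512]  R=[327/256,41/32,21/16,11/8,3/2,2]  → 1307/1024
value_13 [BBRRBRRRBBRBR]  L=[0,1,5/4,81/64,163/128,653/512]  R=[1307/1024,327/256,41/32,21/16,11/8,3/2,2]  → 2613/2048

2613/2048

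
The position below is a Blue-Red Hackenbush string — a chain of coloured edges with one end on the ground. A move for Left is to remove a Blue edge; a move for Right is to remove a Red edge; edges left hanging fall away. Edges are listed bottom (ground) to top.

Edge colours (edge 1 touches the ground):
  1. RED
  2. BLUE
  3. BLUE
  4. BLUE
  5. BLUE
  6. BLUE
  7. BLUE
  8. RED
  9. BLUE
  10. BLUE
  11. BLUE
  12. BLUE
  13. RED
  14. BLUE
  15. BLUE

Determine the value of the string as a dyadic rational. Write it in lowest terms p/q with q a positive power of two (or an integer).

-265/16384

edge 1 of 15 (RED): {  | 0 } — -1
edge 2 of 15 (BLUE): { -1 | 0 } — -1/2
edge 3 of 15 (BLUE): { -1 -1/2 | 0 } — -1/4
edge 4 of 15 (BLUE): { -1 -1/2 -1/4 | 0 } — -1/8
edge 5 of 15 (BLUE): { -1 -1/2 -1/4 -1/8 | 0 } — -1/16
edge 6 of 15 (BLUE): { -1 -1/2 -1/4 -1/8 -1/16 | 0 } — -1/32
edge 7 of 15 (BLUE): { -1 -1/2 -1/4 -1/8 -1/16 -1/32 | 0 } — -1/64
edge 8 of 15 (RED): { -1 -1/2 -1/4 -1/8 -1/16 -1/32 | -1/64 0 } — -3/128
edge 9 of 15 (BLUE): { -1 -1/2 -1/4 -1/8 -1/16 -1/32 -3/128 | -1/64 0 } — -5/256
edge 10 of 15 (BLUE): { -1 -1/2 -1/4 -1/8 -1/16 -1/32 -3/128 -5/256 | -1/64 0 } — -9/512
edge 11 of 15 (BLUE): { -1 -1/2 -1/4 -1/8 -1/16 -1/32 -3/128 -5/256 -9/512 | -1/64 0 } — -17/1024
edge 12 of 15 (BLUE): { -1 -1/2 -1/4 -1/8 -1/16 -1/32 -3/128 -5/256 -9/512 -17/1024 | -1/64 0 } — -33/2048
edge 13 of 15 (RED): { -1 -1/2 -1/4 -1/8 -1/16 -1/32 -3/128 -5/256 -9/512 -17/1024 | -33/2048 -1/64 0 } — -67/4096
edge 14 of 15 (BLUE): { -1 -1/2 -1/4 -1/8 -1/16 -1/32 -3/128 -5/256 -9/512 -17/1024 -67/4096 | -33/2048 -1/64 0 } — -133/8192
edge 15 of 15 (BLUE): { -1 -1/2 -1/4 -1/8 -1/16 -1/32 -3/128 -5/256 -9/512 -17/1024 -67/4096 -133/8192 | -33/2048 -1/64 0 } — -265/16384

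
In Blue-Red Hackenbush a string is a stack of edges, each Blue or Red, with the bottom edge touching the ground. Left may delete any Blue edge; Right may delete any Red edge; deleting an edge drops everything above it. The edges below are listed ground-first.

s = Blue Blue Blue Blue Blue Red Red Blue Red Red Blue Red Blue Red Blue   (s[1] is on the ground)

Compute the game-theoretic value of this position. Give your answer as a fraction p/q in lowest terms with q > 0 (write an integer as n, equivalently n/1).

B: Left { 0 }, Right { none } → simplest 1
BB: Left { 0 1 }, Right { none } → simplest 2
BBB: Left { 0 1 2 }, Right { none } → simplest 3
BBBB: Left { 0 1 2 3 }, Right { none } → simplest 4
BBBBB: Left { 0 1 2 3 4 }, Right { none } → simplest 5
BBBBBR: Left { 0 1 2 3 4 }, Right { 5 } → simplest 9/2
BBBBBRR: Left { 0 1 2 3 4 }, Right { 9/2 5 } → simplest 17/4
BBBBBRRB: Left { 0 1 2 3 4 17/4 }, Right { 9/2 5 } → simplest 35/8
BBBBBRRBR: Left { 0 1 2 3 4 17/4 }, Right { 35/8 9/2 5 } → simplest 69/16
BBBBBRRBRR: Left { 0 1 2 3 4 17/4 }, Right { 69/16 35/8 9/2 5 } → simplest 137/32
BBBBBRRBRRB: Left { 0 1 2 3 4 17/4 137/32 }, Right { 69/16 35/8 9/2 5 } → simplest 275/64
BBBBBRRBRRBR: Left { 0 1 2 3 4 17/4 137/32 }, Right { 275/64 69/16 35/8 9/2 5 } → simplest 549/128
BBBBBRRBRRBRB: Left { 0 1 2 3 4 17/4 137/32 549/128 }, Right { 275/64 69/16 35/8 9/2 5 } → simplest 1099/256
BBBBBRRBRRBRBR: Left { 0 1 2 3 4 17/4 137/32 549/128 }, Right { 1099/256 275/64 69/16 35/8 9/2 5 } → simplest 2197/512
BBBBBRRBRRBRBRB: Left { 0 1 2 3 4 17/4 137/32 549/128 2197/512 }, Right { 1099/256 275/64 69/16 35/8 9/2 5 } → simplest 4395/1024

4395/1024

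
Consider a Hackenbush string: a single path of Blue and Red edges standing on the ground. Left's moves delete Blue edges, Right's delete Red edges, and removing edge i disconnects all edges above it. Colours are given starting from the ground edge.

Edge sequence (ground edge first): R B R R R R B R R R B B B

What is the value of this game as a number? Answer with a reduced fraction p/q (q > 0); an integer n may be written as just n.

-3953/4096

Build g(s[:k]) for k = 1..13, string s = R B R R R R B R R R B B B.
g(R) = { ∅ | 0 } => -1
g(RB) = { -1 | 0 } => -1/2
g(RBR) = { -1 | -1/2; 0 } => -3/4
g(RBRR) = { -1 | -3/4; -1/2; 0 } => -7/8
g(RBRRR) = { -1 | -7/8; -3/4; -1/2; 0 } => -15/16
g(RBRRRR) = { -1 | -15/16; -7/8; -3/4; -1/2; 0 } => -31/32
g(RBRRRRB) = { -1; -31/32 | -15/16; -7/8; -3/4; -1/2; 0 } => -61/64
g(RBRRRRBR) = { -1; -31/32 | -61/64; -15/16; -7/8; -3/4; -1/2; 0 } => -123/128
g(RBRRRRBRR) = { -1; -31/32 | -123/128; -61/64; -15/16; -7/8; -3/4; -1/2; 0 } => -247/256
g(RBRRRRBRRR) = { -1; -31/32 | -247/256; -123/128; -61/64; -15/16; -7/8; -3/4; -1/2; 0 } => -495/512
g(RBRRRRBRRRB) = { -1; -31/32; -495/512 | -247/256; -123/128; -61/64; -15/16; -7/8; -3/4; -1/2; 0 } => -989/1024
g(RBRRRRBRRRBB) = { -1; -31/32; -495/512; -989/1024 | -247/256; -123/128; -61/64; -15/16; -7/8; -3/4; -1/2; 0 } => -1977/2048
g(RBRRRRBRRRBBB) = { -1; -31/32; -495/512; -989/1024; -1977/2048 | -247/256; -123/128; -61/64; -15/16; -7/8; -3/4; -1/2; 0 } => -3953/4096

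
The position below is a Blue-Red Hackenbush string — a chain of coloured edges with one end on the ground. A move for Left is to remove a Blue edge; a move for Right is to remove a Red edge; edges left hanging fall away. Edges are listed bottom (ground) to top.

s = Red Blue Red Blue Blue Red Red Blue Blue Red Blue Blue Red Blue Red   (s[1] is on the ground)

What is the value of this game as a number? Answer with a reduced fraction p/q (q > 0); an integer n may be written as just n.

Recurse on prefixes of the 15-edge string Red Blue Red Blue Blue Red Red Blue Blue Red Blue Blue Red Blue Red:
step 1: add Red to get R; options L={ ∅ } R={ 0 } = -1
step 2: add Blue to get RB; options L={ -1 } R={ 0 } = -1/2
step 3: add Red to get RBR; options L={ -1 } R={ -1/2, 0 } = -3/4
step 4: add Blue to get RBRB; options L={ -1, -3/4 } R={ -1/2, 0 } = -5/8
step 5: add Blue to get RBRBB; options L={ -1, -3/4, -5/8 } R={ -1/2, 0 } = -9/16
step 6: add Red to get RBRBBR; options L={ -1, -3/4, -5/8 } R={ -9/16, -1/2, 0 } = -19/32
step 7: add Red to get RBRBBRR; options L={ -1, -3/4, -5/8 } R={ -19/32, -9/16, -1/2, 0 } = -39/64
step 8: add Blue to get RBRBBRRB; options L={ -1, -3/4, -5/8, -39/64 } R={ -19/32, -9/16, -1/2, 0 } = -77/128
step 9: add Blue to get RBRBBRRBB; options L={ -1, -3/4, -5/8, -39/64, -77/128 } R={ -19/32, -9/16, -1/2, 0 } = -153/256
step 10: add Red to get RBRBBRRBBR; options L={ -1, -3/4, -5/8, -39/64, -77/128 } R={ -153/256, -19/32, -9/16, -1/2, 0 } = -307/512
step 11: add Blue to get RBRBBRRBBRB; options L={ -1, -3/4, -5/8, -39/64, -77/128, -307/512 } R={ -153/256, -19/32, -9/16, -1/2, 0 } = -613/1024
step 12: add Blue to get RBRBBRRBBRBB; options L={ -1, -3/4, -5/8, -39/64, -77/128, -307/512, -613/1024 } R={ -153/256, -19/32, -9/16, -1/2, 0 } = -1225/2048
step 13: add Red to get RBRBBRRBBRBBR; options L={ -1, -3/4, -5/8, -39/64, -77/128, -307/512, -613/1024 } R={ -1225/2048, -153/256, -19/32, -9/16, -1/2, 0 } = -2451/4096
step 14: add Blue to get RBRBBRRBBRBBRB; options L={ -1, -3/4, -5/8, -39/64, -77/128, -307/512, -613/1024, -2451/4096 } R={ -1225/2048, -153/256, -19/32, -9/16, -1/2, 0 } = -4901/8192
step 15: add Red to get RBRBBRRBBRBBRBR; options L={ -1, -3/4, -5/8, -39/64, -77/128, -307/512, -613/1024, -2451/4096 } R={ -4901/8192, -1225/2048, -153/256, -19/32, -9/16, -1/2, 0 } = -9803/16384

-9803/16384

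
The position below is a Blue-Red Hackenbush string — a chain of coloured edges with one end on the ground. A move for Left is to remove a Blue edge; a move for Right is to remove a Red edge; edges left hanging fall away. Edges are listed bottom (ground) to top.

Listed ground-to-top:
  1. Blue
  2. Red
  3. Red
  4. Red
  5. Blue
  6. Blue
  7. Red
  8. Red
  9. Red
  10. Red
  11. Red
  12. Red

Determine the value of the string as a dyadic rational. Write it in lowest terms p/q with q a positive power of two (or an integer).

385/2048

B: Left { 0 }, Right { (no moves) } ⇒ simplest 1
BR: Left { 0 }, Right { 1 } ⇒ simplest 1/2
BRR: Left { 0 }, Right { 1/2, 1 } ⇒ simplest 1/4
BRRR: Left { 0 }, Right { 1/4, 1/2, 1 } ⇒ simplest 1/8
BRRRB: Left { 0, 1/8 }, Right { 1/4, 1/2, 1 } ⇒ simplest 3/16
BRRRBB: Left { 0, 1/8, 3/16 }, Right { 1/4, 1/2, 1 } ⇒ simplest 7/32
BRRRBBR: Left { 0, 1/8, 3/16 }, Right { 7/32, 1/4, 1/2, 1 } ⇒ simplest 13/64
BRRRBBRR: Left { 0, 1/8, 3/16 }, Right { 13/64, 7/32, 1/4, 1/2, 1 } ⇒ simplest 25/128
BRRRBBRRR: Left { 0, 1/8, 3/16 }, Right { 25/128, 13/64, 7/32, 1/4, 1/2, 1 } ⇒ simplest 49/256
BRRRBBRRRR: Left { 0, 1/8, 3/16 }, Right { 49/256, 25/128, 13/64, 7/32, 1/4, 1/2, 1 } ⇒ simplest 97/512
BRRRBBRRRRR: Left { 0, 1/8, 3/16 }, Right { 97/512, 49/256, 25/128, 13/64, 7/32, 1/4, 1/2, 1 } ⇒ simplest 193/1024
BRRRBBRRRRRR: Left { 0, 1/8, 3/16 }, Right { 193/1024, 97/512, 49/256, 25/128, 13/64, 7/32, 1/4, 1/2, 1 } ⇒ simplest 385/2048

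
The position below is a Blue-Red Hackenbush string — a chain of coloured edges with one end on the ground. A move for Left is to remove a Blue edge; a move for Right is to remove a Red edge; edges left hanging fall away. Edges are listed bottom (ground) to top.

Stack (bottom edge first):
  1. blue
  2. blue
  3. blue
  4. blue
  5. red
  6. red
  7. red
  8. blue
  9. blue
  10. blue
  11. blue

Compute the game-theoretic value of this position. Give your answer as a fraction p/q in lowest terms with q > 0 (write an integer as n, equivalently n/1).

Build val(s[:k]) for k = 1..11, string s = blue blue blue blue red red red blue blue blue blue.
edge 1 of 11 (blue): { 0 |  } = 1
edge 2 of 11 (blue): { 0 1 |  } = 2
edge 3 of 11 (blue): { 0 1 2 |  } = 3
edge 4 of 11 (blue): { 0 1 2 3 |  } = 4
edge 5 of 11 (red): { 0 1 2 3 | 4 } = 7/2
edge 6 of 11 (red): { 0 1 2 3 | 7/2 4 } = 13/4
edge 7 of 11 (red): { 0 1 2 3 | 13/4 7/2 4 } = 25/8
edge 8 of 11 (blue): { 0 1 2 3 25/8 | 13/4 7/2 4 } = 51/16
edge 9 of 11 (blue): { 0 1 2 3 25/8 51/16 | 13/4 7/2 4 } = 103/32
edge 10 of 11 (blue): { 0 1 2 3 25/8 51/16 103/32 | 13/4 7/2 4 } = 207/64
edge 11 of 11 (blue): { 0 1 2 3 25/8 51/16 103/32 207/64 | 13/4 7/2 4 } = 415/128

415/128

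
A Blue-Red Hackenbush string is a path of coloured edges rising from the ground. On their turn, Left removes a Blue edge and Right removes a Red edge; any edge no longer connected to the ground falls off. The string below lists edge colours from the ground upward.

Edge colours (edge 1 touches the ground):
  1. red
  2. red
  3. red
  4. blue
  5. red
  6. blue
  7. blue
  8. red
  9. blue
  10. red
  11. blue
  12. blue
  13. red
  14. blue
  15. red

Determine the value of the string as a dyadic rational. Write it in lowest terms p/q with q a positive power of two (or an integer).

-10571/4096

Prefix values for red red red blue red blue blue red blue red blue blue red blue red via {L|R} + simplicity:
edge 1 of 15 (red): { — | 0 } => -1
edge 2 of 15 (red): { — | -1 0 } => -2
edge 3 of 15 (red): { — | -2 -1 0 } => -3
edge 4 of 15 (blue): { -3 | -2 -1 0 } => -5/2
edge 5 of 15 (red): { -3 | -5/2 -2 -1 0 } => -11/4
edge 6 of 15 (blue): { -3 -11/4 | -5/2 -2 -1 0 } => -21/8
edge 7 of 15 (blue): { -3 -11/4 -21/8 | -5/2 -2 -1 0 } => -41/16
edge 8 of 15 (red): { -3 -11/4 -21/8 | -41/16 -5/2 -2 -1 0 } => -83/32
edge 9 of 15 (blue): { -3 -11/4 -21/8 -83/32 | -41/16 -5/2 -2 -1 0 } => -165/64
edge 10 of 15 (red): { -3 -11/4 -21/8 -83/32 | -165/64 -41/16 -5/2 -2 -1 0 } => -331/128
edge 11 of 15 (blue): { -3 -11/4 -21/8 -83/32 -331/128 | -165/64 -41/16 -5/2 -2 -1 0 } => -661/256
edge 12 of 15 (blue): { -3 -11/4 -21/8 -83/32 -331/128 -661/256 | -165/64 -41/16 -5/2 -2 -1 0 } => -1321/512
edge 13 of 15 (red): { -3 -11/4 -21/8 -83/32 -331/128 -661/256 | -1321/512 -165/64 -41/16 -5/2 -2 -1 0 } => -2643/1024
edge 14 of 15 (blue): { -3 -11/4 -21/8 -83/32 -331/128 -661/256 -2643/1024 | -1321/512 -165/64 -41/16 -5/2 -2 -1 0 } => -5285/2048
edge 15 of 15 (red): { -3 -11/4 -21/8 -83/32 -331/128 -661/256 -2643/1024 | -5285/2048 -1321/512 -165/64 -41/16 -5/2 -2 -1 0 } => -10571/4096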